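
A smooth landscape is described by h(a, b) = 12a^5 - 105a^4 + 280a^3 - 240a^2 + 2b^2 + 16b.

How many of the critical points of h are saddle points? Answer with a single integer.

h separates as a function of a plus a function of b, so ∇h=0 decouples.
∂h/∂a = 60a(a - 4)(a - 2)(a - 1) = 0 at a ∈ {0, 1, 2, 4}; ∂h/∂b = 4(b + 4) = 0 at b ∈ {-4}.
The Hessian is diagonal: diag(h_aa, h_bb). Second derivatives: h_aa(0)=-480, h_aa(1)=180, h_aa(2)=-240, h_aa(4)=1440; h_bb(-4)=4.
Saddle points occur where the two diagonal entries have opposite signs: (0, -4), (2, -4). Count: 2.

2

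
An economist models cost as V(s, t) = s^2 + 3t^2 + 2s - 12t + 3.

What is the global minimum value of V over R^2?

-10

V(s,t) separates as P(s) + Q(t) + 3, so its minimum is min P + min Q + 3.
P'(s) = 2s + 2 vanishes at s ∈ {-1}; Q'(t) = 6(t - 2) vanishes at t ∈ {2}.
Local minima of P (where P''>0): P(-1)=-1. Local minima of Q: Q(2)=-12.
So the global minimum of V is P(-1) + Q(2) + 3 = -1 − 12 + 3 = -10, attained at (-1, 2).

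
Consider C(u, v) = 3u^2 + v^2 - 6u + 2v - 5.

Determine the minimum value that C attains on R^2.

-9

C(u,v) separates as P(u) + Q(v) − 5, so its minimum is min P + min Q − 5.
P'(u) = 6u - 6 vanishes at u ∈ {1}; Q'(v) = 2v + 2 vanishes at v ∈ {-1}.
Local minima of P (where P''>0): P(1)=-3. Local minima of Q: Q(-1)=-1.
So the global minimum of C is P(1) + Q(-1) − 5 = -3 − 1 − 5 = -9, attained at (1, -1).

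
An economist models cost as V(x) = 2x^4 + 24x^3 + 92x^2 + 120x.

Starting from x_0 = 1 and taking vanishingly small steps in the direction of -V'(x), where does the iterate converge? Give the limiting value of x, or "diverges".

V'(x) = 8(x + 1)(x + 3)(x + 5), so V'(1) = 384.
Gradient descent moves in the -V' direction, i.e. x is decreasing.
The nearest critical point in that direction is x = -1, where V'' = 64 > 0 (a local minimum). The iterate converges there.

-1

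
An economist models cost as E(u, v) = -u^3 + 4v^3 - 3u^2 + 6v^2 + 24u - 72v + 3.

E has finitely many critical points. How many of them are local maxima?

E separates as a function of u plus a function of v, so ∇E=0 decouples.
∂E/∂u = -3(u - 2)(u + 4) = 0 at u ∈ {-4, 2}; ∂E/∂v = 12(v - 2)(v + 3) = 0 at v ∈ {-3, 2}.
The Hessian is diagonal: diag(E_uu, E_vv). Second derivatives: E_uu(-4)=18, E_uu(2)=-18; E_vv(-3)=-60, E_vv(2)=60.
Local maxima occur where both diagonal entries negative: (2, -3). Count: 1.

1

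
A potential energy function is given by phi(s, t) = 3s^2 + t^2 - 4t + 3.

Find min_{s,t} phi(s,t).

phi(s,t) separates as P(s) + Q(t) + 3, so its minimum is min P + min Q + 3.
P'(s) = 6s vanishes at s ∈ {0}; Q'(t) = 2(t - 2) vanishes at t ∈ {2}.
Local minima of P (where P''>0): P(0)=0. Local minima of Q: Q(2)=-4.
So the global minimum of phi is P(0) + Q(2) + 3 = 0 − 4 + 3 = -1, attained at (0, 2).

-1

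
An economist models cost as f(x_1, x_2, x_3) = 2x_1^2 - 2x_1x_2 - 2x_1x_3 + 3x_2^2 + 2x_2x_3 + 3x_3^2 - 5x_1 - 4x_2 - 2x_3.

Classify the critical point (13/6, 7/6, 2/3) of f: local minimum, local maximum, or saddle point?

local minimum

The Hessian is constant: H = [[4, -2, -2], [-2, 6, 2], [-2, 2, 6]].
Leading principal minors: Δ₁ = 4, Δ₂ = 20, Δ₃ = 96.
All leading minors are positive, so H is positive definite: a local minimum.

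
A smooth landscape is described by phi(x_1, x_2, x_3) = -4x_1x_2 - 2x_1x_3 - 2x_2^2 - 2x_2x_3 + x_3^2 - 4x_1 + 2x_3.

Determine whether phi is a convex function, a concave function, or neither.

phi is quadratic, so its Hessian is the constant matrix H = [[0, -4, -2], [-4, -4, -2], [-2, -2, 2]].
Leading principal minors: 0, -16, -48.
Neither pattern holds ⇒ H is indefinite ⇒ neither convex nor concave.

neither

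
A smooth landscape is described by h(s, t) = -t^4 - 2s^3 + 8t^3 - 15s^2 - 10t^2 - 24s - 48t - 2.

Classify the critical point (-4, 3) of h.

The mixed partial ∂²h/∂s∂t is 0, so the Hessian at any point is diag(h_ss, h_tt) = diag(-6(2s + 5), 4(-3t^2 + 12t - 5)).
At (-4, 3): H = diag(18, 16).
Both eigenvalues are positive, so H is positive definite: a local minimum.

local minimum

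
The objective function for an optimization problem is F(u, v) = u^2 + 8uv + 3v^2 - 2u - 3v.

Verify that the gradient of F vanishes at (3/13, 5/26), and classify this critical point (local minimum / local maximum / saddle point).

saddle point

∇F = (2u + 8v - 2, 8u + 6v - 3); substituting (3/13, 5/26) gives ∇F = (0, 0), so (3/13, 5/26) is indeed a critical point.
The Hessian of F is constant: H = [[2, 8], [8, 6]].
det(H) = 2·6 − 8² = -52.
Since det(H) < 0, H is indefinite and the critical point is a saddle point.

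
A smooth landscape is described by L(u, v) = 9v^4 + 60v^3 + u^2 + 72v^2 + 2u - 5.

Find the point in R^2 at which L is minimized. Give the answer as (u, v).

(-1, -4)

L(u,v) separates as P(u) + Q(v) − 5, so its minimum is min P + min Q − 5.
P'(u) = 2u + 2 vanishes at u ∈ {-1}; Q'(v) = 36v(v + 1)(v + 4) vanishes at v ∈ {-4, -1, 0}.
Local minima of P (where P''>0): P(-1)=-1. Local minima of Q: Q(-4)=-384, Q(0)=0.
So the global minimum of L is P(-1) + Q(-4) − 5 = -1 − 384 − 5 = -390, attained at (-1, -4).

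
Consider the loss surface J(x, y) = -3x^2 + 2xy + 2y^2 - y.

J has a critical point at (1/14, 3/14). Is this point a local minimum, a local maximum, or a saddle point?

saddle point

The Hessian of J is constant: H = [[-6, 2], [2, 4]].
det(H) = (-6)·4 − 2² = -28.
Since det(H) < 0, H is indefinite and the critical point is a saddle point.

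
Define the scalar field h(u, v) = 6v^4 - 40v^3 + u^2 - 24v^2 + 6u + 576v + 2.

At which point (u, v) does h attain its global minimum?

h(u,v) separates as P(u) + Q(v) + 2, so its minimum is min P + min Q + 2.
P'(u) = 2u + 6 vanishes at u ∈ {-3}; Q'(v) = 24(v - 4)(v - 3)(v + 2) vanishes at v ∈ {-2, 3, 4}.
Local minima of P (where P''>0): P(-3)=-9. Local minima of Q: Q(-2)=-832, Q(4)=896.
So the global minimum of h is P(-3) + Q(-2) + 2 = -9 − 832 + 2 = -839, attained at (-3, -2).

(-3, -2)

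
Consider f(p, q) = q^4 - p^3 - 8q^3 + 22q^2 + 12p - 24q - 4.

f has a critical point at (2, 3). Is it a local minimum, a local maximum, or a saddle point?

The mixed partial ∂²f/∂p∂q is 0, so the Hessian at any point is diag(f_pp, f_qq) = diag(-6p, 4(3q^2 - 12q + 11)).
At (2, 3): H = diag(-12, 8).
The eigenvalues have opposite signs, so H is indefinite: a saddle point.

saddle point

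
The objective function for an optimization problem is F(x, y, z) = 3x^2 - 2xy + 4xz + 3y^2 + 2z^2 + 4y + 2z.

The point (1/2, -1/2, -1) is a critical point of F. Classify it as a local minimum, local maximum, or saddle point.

local minimum

The Hessian is constant: H = [[6, -2, 4], [-2, 6, 0], [4, 0, 4]].
Leading principal minors: Δ₁ = 6, Δ₂ = 32, Δ₃ = 32.
All leading minors are positive, so H is positive definite: a local minimum.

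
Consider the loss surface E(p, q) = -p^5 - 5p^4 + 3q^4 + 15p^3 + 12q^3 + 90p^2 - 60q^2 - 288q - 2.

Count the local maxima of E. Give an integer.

2

E separates as a function of p plus a function of q, so ∇E=0 decouples.
∂E/∂p = -5p(p - 3)(p + 3)(p + 4) = 0 at p ∈ {-4, -3, 0, 3}; ∂E/∂q = 12(q - 3)(q + 2)(q + 4) = 0 at q ∈ {-4, -2, 3}.
The Hessian is diagonal: diag(E_pp, E_qq). Second derivatives: E_pp(-4)=140, E_pp(-3)=-90, E_pp(0)=180, E_pp(3)=-630; E_qq(-4)=168, E_qq(-2)=-120, E_qq(3)=420.
Local maxima occur where both diagonal entries negative: (-3, -2), (3, -2). Count: 2.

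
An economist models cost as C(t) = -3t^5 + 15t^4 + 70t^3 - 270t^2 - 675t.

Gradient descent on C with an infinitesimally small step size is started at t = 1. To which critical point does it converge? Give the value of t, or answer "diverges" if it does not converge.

C'(t) = -15(t - 5)(t - 3)(t + 1)(t + 3), so C'(1) = -960.
Gradient descent moves in the -C' direction, i.e. t is increasing.
The nearest critical point in that direction is t = 3, where C'' = 720 > 0 (a local minimum). The iterate converges there.

3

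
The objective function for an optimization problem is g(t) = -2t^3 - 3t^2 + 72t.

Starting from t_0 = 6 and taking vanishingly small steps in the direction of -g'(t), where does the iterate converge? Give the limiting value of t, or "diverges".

diverges

g'(t) = -6(t - 3)(t + 4), so g'(6) = -180.
Gradient descent moves in the -g' direction, i.e. t is increasing.
There is no critical point above t=6, and g' keeps the same sign, so the iterate runs off to +∞.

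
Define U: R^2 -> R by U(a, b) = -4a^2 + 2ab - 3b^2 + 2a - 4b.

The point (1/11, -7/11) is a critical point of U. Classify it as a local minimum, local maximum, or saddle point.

The Hessian of U is constant: H = [[-8, 2], [2, -6]].
det(H) = (-8)·(-6) − 2² = 44.
det(H) > 0 and tr(H) = -14 < 0, so H is negative definite and the point is a local maximum.

local maximum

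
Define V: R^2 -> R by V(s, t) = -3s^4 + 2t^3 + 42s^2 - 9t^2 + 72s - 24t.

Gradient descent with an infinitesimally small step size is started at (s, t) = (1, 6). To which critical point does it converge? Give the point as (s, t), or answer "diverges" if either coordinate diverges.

(-1, 4)

V is separable, so gradient descent decouples: s follows -∂V/∂s, t follows -∂V/∂t.
∂V/∂s = -12(s - 3)(s + 1)(s + 2); at s=1 this is 144, so s decreases.
∂V/∂t = 6(t - 4)(t + 1); at t=6 this is 84, so t decreases.
s converges to its nearest critical value -1 (a local min of the s-part); t converges to 4. The iterate converges to (-1, 4).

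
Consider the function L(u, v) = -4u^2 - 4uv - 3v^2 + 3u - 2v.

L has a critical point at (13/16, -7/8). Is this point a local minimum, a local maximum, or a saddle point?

local maximum

The Hessian of L is constant: H = [[-8, -4], [-4, -6]].
det(H) = (-8)·(-6) − (-4)² = 32.
det(H) > 0 and tr(H) = -14 < 0, so H is negative definite and the point is a local maximum.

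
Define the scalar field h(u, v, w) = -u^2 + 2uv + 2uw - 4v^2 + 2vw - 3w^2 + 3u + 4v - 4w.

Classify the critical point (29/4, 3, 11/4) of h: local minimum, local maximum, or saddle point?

local maximum

The Hessian is constant: H = [[-2, 2, 2], [2, -8, 2], [2, 2, -6]].
Leading principal minors: Δ₁ = -2, Δ₂ = 12, Δ₃ = -16.
The minors alternate sign starting negative (−, +, −), so H is negative definite: a local maximum.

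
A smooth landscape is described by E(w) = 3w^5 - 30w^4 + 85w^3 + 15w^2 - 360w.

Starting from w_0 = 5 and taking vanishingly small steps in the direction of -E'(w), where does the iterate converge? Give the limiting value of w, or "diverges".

4

E'(w) = 15(w - 4)(w - 3)(w - 2)(w + 1), so E'(5) = 540.
Gradient descent moves in the -E' direction, i.e. w is decreasing.
The nearest critical point in that direction is w = 4, where E'' = 150 > 0 (a local minimum). The iterate converges there.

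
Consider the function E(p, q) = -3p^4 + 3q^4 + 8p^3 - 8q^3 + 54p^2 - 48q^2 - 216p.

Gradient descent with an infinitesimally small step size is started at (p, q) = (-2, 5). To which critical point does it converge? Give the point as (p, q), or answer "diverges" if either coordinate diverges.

E is separable, so gradient descent decouples: p follows -∂E/∂p, q follows -∂E/∂q.
∂E/∂p = -12(p - 3)(p - 2)(p + 3); at p=-2 this is -240, so p increases.
∂E/∂q = 12q(q - 4)(q + 2); at q=5 this is 420, so q decreases.
p converges to its nearest critical value 2 (a local min of the p-part); q converges to 4. The iterate converges to (2, 4).

(2, 4)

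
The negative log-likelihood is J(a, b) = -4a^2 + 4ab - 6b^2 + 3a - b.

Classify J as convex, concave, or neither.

J is quadratic, so its Hessian is the constant matrix H = [[-8, 4], [4, -12]].
det(H) = 80, tr(H) = -20.
det(H) > 0 and tr(H) < 0, so H is negative definite everywhere: concave.

concave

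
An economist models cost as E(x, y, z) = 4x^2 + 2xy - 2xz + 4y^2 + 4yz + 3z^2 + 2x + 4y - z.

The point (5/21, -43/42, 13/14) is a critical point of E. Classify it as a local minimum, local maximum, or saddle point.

local minimum

The Hessian is constant: H = [[8, 2, -2], [2, 8, 4], [-2, 4, 6]].
Leading principal minors: Δ₁ = 8, Δ₂ = 60, Δ₃ = 168.
All leading minors are positive, so H is positive definite: a local minimum.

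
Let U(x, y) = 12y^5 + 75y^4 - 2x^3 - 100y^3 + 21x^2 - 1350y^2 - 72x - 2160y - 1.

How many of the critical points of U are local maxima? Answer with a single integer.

2

U separates as a function of x plus a function of y, so ∇U=0 decouples.
∂U/∂x = -6(x - 4)(x - 3) = 0 at x ∈ {3, 4}; ∂U/∂y = 60(y - 3)(y + 1)(y + 3)(y + 4) = 0 at y ∈ {-4, -3, -1, 3}.
The Hessian is diagonal: diag(U_xx, U_yy). Second derivatives: U_xx(3)=6, U_xx(4)=-6; U_yy(-4)=-1260, U_yy(-3)=720, U_yy(-1)=-1440, U_yy(3)=10080.
Local maxima occur where both diagonal entries negative: (4, -4), (4, -1). Count: 2.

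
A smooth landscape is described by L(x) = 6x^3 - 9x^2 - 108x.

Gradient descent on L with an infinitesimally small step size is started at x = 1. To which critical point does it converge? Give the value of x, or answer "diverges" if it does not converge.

L'(x) = 18(x - 3)(x + 2), so L'(1) = -108.
Gradient descent moves in the -L' direction, i.e. x is increasing.
The nearest critical point in that direction is x = 3, where L'' = 90 > 0 (a local minimum). The iterate converges there.

3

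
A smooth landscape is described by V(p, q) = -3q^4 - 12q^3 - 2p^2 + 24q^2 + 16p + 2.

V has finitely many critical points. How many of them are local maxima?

2

V separates as a function of p plus a function of q, so ∇V=0 decouples.
∂V/∂p = -4(p - 4) = 0 at p ∈ {4}; ∂V/∂q = -12q(q - 1)(q + 4) = 0 at q ∈ {-4, 0, 1}.
The Hessian is diagonal: diag(V_pp, V_qq). Second derivatives: V_pp(4)=-4; V_qq(-4)=-240, V_qq(0)=48, V_qq(1)=-60.
Local maxima occur where both diagonal entries negative: (4, -4), (4, 1). Count: 2.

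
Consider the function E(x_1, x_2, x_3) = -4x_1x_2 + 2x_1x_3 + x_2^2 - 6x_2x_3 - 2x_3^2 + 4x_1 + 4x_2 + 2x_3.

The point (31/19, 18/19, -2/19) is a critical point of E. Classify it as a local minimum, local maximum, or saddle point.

The Hessian is constant: H = [[0, -4, 2], [-4, 2, -6], [2, -6, -4]].
Leading principal minors: Δ₁ = 0, Δ₂ = -16, Δ₃ = 152.
The minors fit neither the all-positive nor the alternating-sign pattern, so H is indefinite: a saddle point.

saddle point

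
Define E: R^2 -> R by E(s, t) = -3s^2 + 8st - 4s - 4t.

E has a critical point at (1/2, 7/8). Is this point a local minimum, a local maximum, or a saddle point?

saddle point

The Hessian of E is constant: H = [[-6, 8], [8, 0]].
det(H) = (-6)·0 − 8² = -64.
Since det(H) < 0, H is indefinite and the critical point is a saddle point.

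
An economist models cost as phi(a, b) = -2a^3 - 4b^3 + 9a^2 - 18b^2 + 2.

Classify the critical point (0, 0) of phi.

saddle point

The mixed partial ∂²phi/∂a∂b is 0, so the Hessian at any point is diag(phi_aa, phi_bb) = diag(6(-2a + 3), -12(2b + 3)).
At (0, 0): H = diag(18, -36).
The eigenvalues have opposite signs, so H is indefinite: a saddle point.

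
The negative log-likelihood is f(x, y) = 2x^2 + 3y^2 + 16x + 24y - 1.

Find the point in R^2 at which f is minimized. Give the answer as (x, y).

(-4, -4)

f(x,y) separates as P(x) + Q(y) − 1, so its minimum is min P + min Q − 1.
P'(x) = 4x + 16 vanishes at x ∈ {-4}; Q'(y) = 6y + 24 vanishes at y ∈ {-4}.
Local minima of P (where P''>0): P(-4)=-32. Local minima of Q: Q(-4)=-48.
So the global minimum of f is P(-4) + Q(-4) − 1 = -32 − 48 − 1 = -81, attained at (-4, -4).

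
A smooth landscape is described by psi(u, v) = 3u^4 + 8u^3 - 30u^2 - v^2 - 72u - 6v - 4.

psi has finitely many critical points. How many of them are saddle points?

2

psi separates as a function of u plus a function of v, so ∇psi=0 decouples.
∂psi/∂u = 12(u - 2)(u + 1)(u + 3) = 0 at u ∈ {-3, -1, 2}; ∂psi/∂v = -2(v + 3) = 0 at v ∈ {-3}.
The Hessian is diagonal: diag(psi_uu, psi_vv). Second derivatives: psi_uu(-3)=120, psi_uu(-1)=-72, psi_uu(2)=180; psi_vv(-3)=-2.
Saddle points occur where the two diagonal entries have opposite signs: (-3, -3), (2, -3). Count: 2.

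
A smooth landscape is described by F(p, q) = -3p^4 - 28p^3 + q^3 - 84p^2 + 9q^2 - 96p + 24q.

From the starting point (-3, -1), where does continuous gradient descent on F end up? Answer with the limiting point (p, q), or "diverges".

F is separable, so gradient descent decouples: p follows -∂F/∂p, q follows -∂F/∂q.
∂F/∂p = -12(p + 1)(p + 2)(p + 4); at p=-3 this is -24, so p increases.
∂F/∂q = 3(q + 2)(q + 4); at q=-1 this is 9, so q decreases.
p converges to its nearest critical value -2 (a local min of the p-part); q converges to -2. The iterate converges to (-2, -2).

(-2, -2)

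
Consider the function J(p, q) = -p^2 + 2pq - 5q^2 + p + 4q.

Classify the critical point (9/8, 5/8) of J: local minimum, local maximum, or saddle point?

The Hessian of J is constant: H = [[-2, 2], [2, -10]].
det(H) = (-2)·(-10) − 2² = 16.
det(H) > 0 and tr(H) = -12 < 0, so H is negative definite and the point is a local maximum.

local maximum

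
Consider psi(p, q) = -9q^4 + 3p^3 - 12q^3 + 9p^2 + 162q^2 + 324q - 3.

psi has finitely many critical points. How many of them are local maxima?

psi separates as a function of p plus a function of q, so ∇psi=0 decouples.
∂psi/∂p = 9p(p + 2) = 0 at p ∈ {-2, 0}; ∂psi/∂q = -36(q - 3)(q + 1)(q + 3) = 0 at q ∈ {-3, -1, 3}.
The Hessian is diagonal: diag(psi_pp, psi_qq). Second derivatives: psi_pp(-2)=-18, psi_pp(0)=18; psi_qq(-3)=-432, psi_qq(-1)=288, psi_qq(3)=-864.
Local maxima occur where both diagonal entries negative: (-2, -3), (-2, 3). Count: 2.

2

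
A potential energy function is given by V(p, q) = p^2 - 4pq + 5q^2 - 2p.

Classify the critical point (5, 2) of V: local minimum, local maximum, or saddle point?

The Hessian of V is constant: H = [[2, -4], [-4, 10]].
det(H) = 2·10 − (-4)² = 4.
det(H) > 0 and tr(H) = 12 > 0, so H is positive definite and the point is a local minimum.

local minimum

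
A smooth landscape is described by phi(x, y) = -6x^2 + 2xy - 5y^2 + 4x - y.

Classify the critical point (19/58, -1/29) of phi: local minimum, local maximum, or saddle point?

The Hessian of phi is constant: H = [[-12, 2], [2, -10]].
det(H) = (-12)·(-10) − 2² = 116.
det(H) > 0 and tr(H) = -22 < 0, so H is negative definite and the point is a local maximum.

local maximum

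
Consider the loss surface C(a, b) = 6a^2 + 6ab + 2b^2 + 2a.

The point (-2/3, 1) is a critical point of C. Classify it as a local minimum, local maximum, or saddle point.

local minimum

The Hessian of C is constant: H = [[12, 6], [6, 4]].
det(H) = 12·4 − 6² = 12.
det(H) > 0 and tr(H) = 16 > 0, so H is positive definite and the point is a local minimum.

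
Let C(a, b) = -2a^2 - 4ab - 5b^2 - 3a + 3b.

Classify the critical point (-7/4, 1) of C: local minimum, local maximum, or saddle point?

The Hessian of C is constant: H = [[-4, -4], [-4, -10]].
det(H) = (-4)·(-10) − (-4)² = 24.
det(H) > 0 and tr(H) = -14 < 0, so H is negative definite and the point is a local maximum.

local maximum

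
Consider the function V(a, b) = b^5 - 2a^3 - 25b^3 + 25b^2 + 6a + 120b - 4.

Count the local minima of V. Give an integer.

V separates as a function of a plus a function of b, so ∇V=0 decouples.
∂V/∂a = -6(a - 1)(a + 1) = 0 at a ∈ {-1, 1}; ∂V/∂b = 5(b - 3)(b - 2)(b + 1)(b + 4) = 0 at b ∈ {-4, -1, 2, 3}.
The Hessian is diagonal: diag(V_aa, V_bb). Second derivatives: V_aa(-1)=12, V_aa(1)=-12; V_bb(-4)=-630, V_bb(-1)=180, V_bb(2)=-90, V_bb(3)=140.
Local minima occur where both diagonal entries positive: (-1, -1), (-1, 3). Count: 2.

2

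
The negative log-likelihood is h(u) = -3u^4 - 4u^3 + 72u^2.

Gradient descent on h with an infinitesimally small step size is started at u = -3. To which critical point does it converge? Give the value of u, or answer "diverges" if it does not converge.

h'(u) = -12u(u - 3)(u + 4), so h'(-3) = -216.
Gradient descent moves in the -h' direction, i.e. u is increasing.
The nearest critical point in that direction is u = 0, where h'' = 144 > 0 (a local minimum). The iterate converges there.

0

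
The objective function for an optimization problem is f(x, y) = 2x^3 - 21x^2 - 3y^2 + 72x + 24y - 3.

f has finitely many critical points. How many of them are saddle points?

f separates as a function of x plus a function of y, so ∇f=0 decouples.
∂f/∂x = 6(x - 4)(x - 3) = 0 at x ∈ {3, 4}; ∂f/∂y = -6(y - 4) = 0 at y ∈ {4}.
The Hessian is diagonal: diag(f_xx, f_yy). Second derivatives: f_xx(3)=-6, f_xx(4)=6; f_yy(4)=-6.
Saddle points occur where the two diagonal entries have opposite signs: (4, 4). Count: 1.

1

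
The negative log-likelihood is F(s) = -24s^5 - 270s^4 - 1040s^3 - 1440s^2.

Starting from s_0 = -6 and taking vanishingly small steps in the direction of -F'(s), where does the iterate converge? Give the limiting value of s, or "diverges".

-4

F'(s) = -120s(s + 2)(s + 3)(s + 4), so F'(-6) = -17280.
Gradient descent moves in the -F' direction, i.e. s is increasing.
The nearest critical point in that direction is s = -4, where F'' = 960 > 0 (a local minimum). The iterate converges there.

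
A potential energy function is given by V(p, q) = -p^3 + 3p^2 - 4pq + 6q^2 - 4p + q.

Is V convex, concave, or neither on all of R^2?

The term -p^3 is cubic, so the Hessian is not constant.
∂²V/∂p² = -6p + 6, which takes both signs as p varies (negative for sufficiently large p). A diagonal entry of the Hessian changing sign means the Hessian is neither positive- nor negative-semidefinite on all of R^2.

neither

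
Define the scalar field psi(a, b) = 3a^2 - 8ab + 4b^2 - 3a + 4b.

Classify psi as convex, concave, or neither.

neither

psi is quadratic, so its Hessian is the constant matrix H = [[6, -8], [-8, 8]].
det(H) = -16, tr(H) = 14.
det(H) < 0, so H is indefinite: neither convex nor concave.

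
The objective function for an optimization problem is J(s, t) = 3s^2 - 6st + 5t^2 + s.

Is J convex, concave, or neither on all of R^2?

convex

J is quadratic, so its Hessian is the constant matrix H = [[6, -6], [-6, 10]].
det(H) = 24, tr(H) = 16.
det(H) > 0 and tr(H) > 0, so H is positive definite everywhere: convex.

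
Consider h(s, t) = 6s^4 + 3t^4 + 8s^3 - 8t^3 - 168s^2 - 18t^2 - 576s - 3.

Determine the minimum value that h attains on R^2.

-3082

h(s,t) separates as P(s) + Q(t) − 3, so its minimum is min P + min Q − 3.
P'(s) = 24(s - 4)(s + 2)(s + 3) vanishes at s ∈ {-3, -2, 4}; Q'(t) = 12t(t - 3)(t + 1) vanishes at t ∈ {-1, 0, 3}.
Local minima of P (where P''>0): P(-3)=486, P(4)=-2944. Local minima of Q: Q(-1)=-7, Q(3)=-135.
So the global minimum of h is P(4) + Q(3) − 3 = -2944 − 135 − 3 = -3082, attained at (4, 3).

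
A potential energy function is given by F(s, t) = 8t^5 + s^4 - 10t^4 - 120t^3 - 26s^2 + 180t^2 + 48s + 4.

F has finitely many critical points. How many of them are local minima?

F separates as a function of s plus a function of t, so ∇F=0 decouples.
∂F/∂s = 4(s - 3)(s - 1)(s + 4) = 0 at s ∈ {-4, 1, 3}; ∂F/∂t = 40t(t - 3)(t - 1)(t + 3) = 0 at t ∈ {-3, 0, 1, 3}.
The Hessian is diagonal: diag(F_ss, F_tt). Second derivatives: F_ss(-4)=140, F_ss(1)=-40, F_ss(3)=56; F_tt(-3)=-2880, F_tt(0)=360, F_tt(1)=-320, F_tt(3)=1440.
Local minima occur where both diagonal entries positive: (-4, 0), (-4, 3), (3, 0), (3, 3). Count: 4.

4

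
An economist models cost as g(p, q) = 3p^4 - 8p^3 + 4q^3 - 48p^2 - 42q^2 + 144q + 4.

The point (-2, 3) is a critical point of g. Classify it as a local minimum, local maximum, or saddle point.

saddle point

The mixed partial ∂²g/∂p∂q is 0, so the Hessian at any point is diag(g_pp, g_qq) = diag(12(3p^2 - 4p - 8), 12(2q - 7)).
At (-2, 3): H = diag(144, -12).
The eigenvalues have opposite signs, so H is indefinite: a saddle point.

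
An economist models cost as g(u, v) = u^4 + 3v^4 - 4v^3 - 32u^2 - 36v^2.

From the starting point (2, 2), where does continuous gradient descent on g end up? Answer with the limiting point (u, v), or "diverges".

(4, 3)

g is separable, so gradient descent decouples: u follows -∂g/∂u, v follows -∂g/∂v.
∂g/∂u = 4u(u - 4)(u + 4); at u=2 this is -96, so u increases.
∂g/∂v = 12v(v - 3)(v + 2); at v=2 this is -96, so v increases.
u converges to its nearest critical value 4 (a local min of the u-part); v converges to 3. The iterate converges to (4, 3).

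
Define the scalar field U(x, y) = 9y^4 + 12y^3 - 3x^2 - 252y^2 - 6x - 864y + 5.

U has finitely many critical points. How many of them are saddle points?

2

U separates as a function of x plus a function of y, so ∇U=0 decouples.
∂U/∂x = -6(x + 1) = 0 at x ∈ {-1}; ∂U/∂y = 36(y - 4)(y + 2)(y + 3) = 0 at y ∈ {-3, -2, 4}.
The Hessian is diagonal: diag(U_xx, U_yy). Second derivatives: U_xx(-1)=-6; U_yy(-3)=252, U_yy(-2)=-216, U_yy(4)=1512.
Saddle points occur where the two diagonal entries have opposite signs: (-1, -3), (-1, 4). Count: 2.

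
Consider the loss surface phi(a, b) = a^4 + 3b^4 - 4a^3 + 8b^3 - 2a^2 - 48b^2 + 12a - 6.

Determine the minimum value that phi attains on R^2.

-527

phi(a,b) separates as P(a) + Q(b) − 6, so its minimum is min P + min Q − 6.
P'(a) = 4(a - 3)(a - 1)(a + 1) vanishes at a ∈ {-1, 1, 3}; Q'(b) = 12b(b - 2)(b + 4) vanishes at b ∈ {-4, 0, 2}.
Local minima of P (where P''>0): P(-1)=-9, P(3)=-9. Local minima of Q: Q(-4)=-512, Q(2)=-80.
So the global minimum of phi is P(-1) + Q(-4) − 6 = -9 − 512 − 6 = -527, attained at (-1, -4).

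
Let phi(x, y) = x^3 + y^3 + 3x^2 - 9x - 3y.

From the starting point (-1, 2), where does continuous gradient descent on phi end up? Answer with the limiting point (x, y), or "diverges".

phi is separable, so gradient descent decouples: x follows -∂phi/∂x, y follows -∂phi/∂y.
∂phi/∂x = 3(x - 1)(x + 3); at x=-1 this is -12, so x increases.
∂phi/∂y = 3(y - 1)(y + 1); at y=2 this is 9, so y decreases.
x converges to its nearest critical value 1 (a local min of the x-part); y converges to 1. The iterate converges to (1, 1).

(1, 1)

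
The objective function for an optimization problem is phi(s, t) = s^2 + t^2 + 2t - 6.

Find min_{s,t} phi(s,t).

phi(s,t) separates as P(s) + Q(t) − 6, so its minimum is min P + min Q − 6.
P'(s) = 2s vanishes at s ∈ {0}; Q'(t) = 2(t + 1) vanishes at t ∈ {-1}.
Local minima of P (where P''>0): P(0)=0. Local minima of Q: Q(-1)=-1.
So the global minimum of phi is P(0) + Q(-1) − 6 = 0 − 1 − 6 = -7, attained at (0, -1).

-7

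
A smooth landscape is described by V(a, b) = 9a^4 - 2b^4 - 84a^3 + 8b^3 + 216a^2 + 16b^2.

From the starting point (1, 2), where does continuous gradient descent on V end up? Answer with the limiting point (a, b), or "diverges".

V is separable, so gradient descent decouples: a follows -∂V/∂a, b follows -∂V/∂b.
∂V/∂a = 36a(a - 4)(a - 3); at a=1 this is 216, so a decreases.
∂V/∂b = -8b(b - 4)(b + 1); at b=2 this is 96, so b decreases.
a converges to its nearest critical value 0 (a local min of the a-part); b converges to 0. The iterate converges to (0, 0).

(0, 0)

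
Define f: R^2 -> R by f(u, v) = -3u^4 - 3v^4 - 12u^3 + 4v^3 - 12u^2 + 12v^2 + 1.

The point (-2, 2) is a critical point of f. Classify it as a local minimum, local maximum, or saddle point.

local maximum

The mixed partial ∂²f/∂u∂v is 0, so the Hessian at any point is diag(f_uu, f_vv) = diag(-12(3u^2 + 6u + 2), 12(-3v^2 + 2v + 2)).
At (-2, 2): H = diag(-24, -72).
Both eigenvalues are negative, so H is negative definite: a local maximum.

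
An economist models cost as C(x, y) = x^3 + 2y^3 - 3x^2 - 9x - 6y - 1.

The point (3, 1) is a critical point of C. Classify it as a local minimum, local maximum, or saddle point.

local minimum

The mixed partial ∂²C/∂x∂y is 0, so the Hessian at any point is diag(C_xx, C_yy) = diag(6(x - 1), 12y).
At (3, 1): H = diag(12, 12).
Both eigenvalues are positive, so H is positive definite: a local minimum.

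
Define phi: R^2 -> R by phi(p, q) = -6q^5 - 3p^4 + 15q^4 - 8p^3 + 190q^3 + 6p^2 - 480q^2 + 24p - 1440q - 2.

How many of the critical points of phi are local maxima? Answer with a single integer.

4

phi separates as a function of p plus a function of q, so ∇phi=0 decouples.
∂phi/∂p = -12(p - 1)(p + 1)(p + 2) = 0 at p ∈ {-2, -1, 1}; ∂phi/∂q = -30(q - 4)(q - 3)(q + 1)(q + 4) = 0 at q ∈ {-4, -1, 3, 4}.
The Hessian is diagonal: diag(phi_pp, phi_qq). Second derivatives: phi_pp(-2)=-36, phi_pp(-1)=24, phi_pp(1)=-72; phi_qq(-4)=5040, phi_qq(-1)=-1800, phi_qq(3)=840, phi_qq(4)=-1200.
Local maxima occur where both diagonal entries negative: (-2, -1), (-2, 4), (1, -1), (1, 4). Count: 4.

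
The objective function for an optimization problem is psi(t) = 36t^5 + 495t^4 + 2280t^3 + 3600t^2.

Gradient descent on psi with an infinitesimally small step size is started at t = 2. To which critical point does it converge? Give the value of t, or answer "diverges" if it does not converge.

0

psi'(t) = 180t(t + 2)(t + 4)(t + 5), so psi'(2) = 60480.
Gradient descent moves in the -psi' direction, i.e. t is decreasing.
The nearest critical point in that direction is t = 0, where psi'' = 7200 > 0 (a local minimum). The iterate converges there.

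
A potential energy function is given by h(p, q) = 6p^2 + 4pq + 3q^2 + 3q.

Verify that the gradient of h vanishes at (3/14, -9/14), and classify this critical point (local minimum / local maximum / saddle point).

local minimum

∇h = (12p + 4q, 4p + 6q + 3); substituting (3/14, -9/14) gives ∇h = (0, 0), so (3/14, -9/14) is indeed a critical point.
The Hessian of h is constant: H = [[12, 4], [4, 6]].
det(H) = 12·6 − 4² = 56.
det(H) > 0 and tr(H) = 18 > 0, so H is positive definite and the point is a local minimum.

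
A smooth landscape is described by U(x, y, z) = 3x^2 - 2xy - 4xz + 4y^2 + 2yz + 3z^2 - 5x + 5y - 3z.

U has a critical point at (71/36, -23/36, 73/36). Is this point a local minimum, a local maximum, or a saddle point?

The Hessian is constant: H = [[6, -2, -4], [-2, 8, 2], [-4, 2, 6]].
Leading principal minors: Δ₁ = 6, Δ₂ = 44, Δ₃ = 144.
All leading minors are positive, so H is positive definite: a local minimum.

local minimum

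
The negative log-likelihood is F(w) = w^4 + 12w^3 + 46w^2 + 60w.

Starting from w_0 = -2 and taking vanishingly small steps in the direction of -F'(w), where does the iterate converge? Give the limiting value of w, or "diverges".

-1

F'(w) = 4(w + 1)(w + 3)(w + 5), so F'(-2) = -12.
Gradient descent moves in the -F' direction, i.e. w is increasing.
The nearest critical point in that direction is w = -1, where F'' = 32 > 0 (a local minimum). The iterate converges there.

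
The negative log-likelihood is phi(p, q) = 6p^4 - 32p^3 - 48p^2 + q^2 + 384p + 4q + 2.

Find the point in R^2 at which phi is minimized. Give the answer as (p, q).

phi(p,q) separates as A(p) + B(q) + 2, so its minimum is min A + min B + 2.
A'(p) = 24(p - 4)(p - 2)(p + 2) vanishes at p ∈ {-2, 2, 4}; B'(q) = 2q + 4 vanishes at q ∈ {-2}.
Local minima of A (where A''>0): A(-2)=-608, A(4)=256. Local minima of B: B(-2)=-4.
So the global minimum of phi is A(-2) + B(-2) + 2 = -608 − 4 + 2 = -610, attained at (-2, -2).

(-2, -2)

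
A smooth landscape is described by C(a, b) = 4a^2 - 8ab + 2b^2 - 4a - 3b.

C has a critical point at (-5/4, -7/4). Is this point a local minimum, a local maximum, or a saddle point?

The Hessian of C is constant: H = [[8, -8], [-8, 4]].
det(H) = 8·4 − (-8)² = -32.
Since det(H) < 0, H is indefinite and the critical point is a saddle point.

saddle point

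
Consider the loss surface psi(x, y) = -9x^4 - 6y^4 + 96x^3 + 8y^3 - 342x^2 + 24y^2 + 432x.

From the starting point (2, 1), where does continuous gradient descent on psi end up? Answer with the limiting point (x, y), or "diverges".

psi is separable, so gradient descent decouples: x follows -∂psi/∂x, y follows -∂psi/∂y.
∂psi/∂x = -36(x - 4)(x - 3)(x - 1); at x=2 this is -72, so x increases.
∂psi/∂y = -24y(y - 2)(y + 1); at y=1 this is 48, so y decreases.
x converges to its nearest critical value 3 (a local min of the x-part); y converges to 0. The iterate converges to (3, 0).

(3, 0)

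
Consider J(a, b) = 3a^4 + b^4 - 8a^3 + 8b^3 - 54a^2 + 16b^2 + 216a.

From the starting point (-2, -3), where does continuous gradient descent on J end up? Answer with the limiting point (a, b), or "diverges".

J is separable, so gradient descent decouples: a follows -∂J/∂a, b follows -∂J/∂b.
∂J/∂a = 12(a - 3)(a - 2)(a + 3); at a=-2 this is 240, so a decreases.
∂J/∂b = 4b(b + 2)(b + 4); at b=-3 this is 12, so b decreases.
a converges to its nearest critical value -3 (a local min of the a-part); b converges to -4. The iterate converges to (-3, -4).

(-3, -4)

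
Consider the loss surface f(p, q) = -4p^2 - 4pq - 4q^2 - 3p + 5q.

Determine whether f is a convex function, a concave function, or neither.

f is quadratic, so its Hessian is the constant matrix H = [[-8, -4], [-4, -8]].
det(H) = 48, tr(H) = -16.
det(H) > 0 and tr(H) < 0, so H is negative definite everywhere: concave.

concave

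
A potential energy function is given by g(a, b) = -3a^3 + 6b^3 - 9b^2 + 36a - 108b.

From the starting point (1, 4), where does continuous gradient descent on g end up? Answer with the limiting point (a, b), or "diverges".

(-2, 3)

g is separable, so gradient descent decouples: a follows -∂g/∂a, b follows -∂g/∂b.
∂g/∂a = -9(a - 2)(a + 2); at a=1 this is 27, so a decreases.
∂g/∂b = 18(b - 3)(b + 2); at b=4 this is 108, so b decreases.
a converges to its nearest critical value -2 (a local min of the a-part); b converges to 3. The iterate converges to (-2, 3).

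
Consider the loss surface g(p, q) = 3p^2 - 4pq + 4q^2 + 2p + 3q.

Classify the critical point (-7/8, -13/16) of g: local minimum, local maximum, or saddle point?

The Hessian of g is constant: H = [[6, -4], [-4, 8]].
det(H) = 6·8 − (-4)² = 32.
det(H) > 0 and tr(H) = 14 > 0, so H is positive definite and the point is a local minimum.

local minimum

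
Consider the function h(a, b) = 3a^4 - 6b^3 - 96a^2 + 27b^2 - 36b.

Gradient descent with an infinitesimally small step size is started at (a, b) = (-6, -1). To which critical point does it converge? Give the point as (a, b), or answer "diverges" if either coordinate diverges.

(-4, 1)

h is separable, so gradient descent decouples: a follows -∂h/∂a, b follows -∂h/∂b.
∂h/∂a = 12a(a - 4)(a + 4); at a=-6 this is -1440, so a increases.
∂h/∂b = -18(b - 2)(b - 1); at b=-1 this is -108, so b increases.
a converges to its nearest critical value -4 (a local min of the a-part); b converges to 1. The iterate converges to (-4, 1).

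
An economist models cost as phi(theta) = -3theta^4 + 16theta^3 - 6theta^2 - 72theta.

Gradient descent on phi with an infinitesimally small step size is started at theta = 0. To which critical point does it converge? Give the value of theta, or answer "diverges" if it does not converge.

phi'(theta) = -12(theta - 3)(theta - 2)(theta + 1), so phi'(0) = -72.
Gradient descent moves in the -phi' direction, i.e. theta is increasing.
The nearest critical point in that direction is theta = 2, where phi'' = 36 > 0 (a local minimum). The iterate converges there.

2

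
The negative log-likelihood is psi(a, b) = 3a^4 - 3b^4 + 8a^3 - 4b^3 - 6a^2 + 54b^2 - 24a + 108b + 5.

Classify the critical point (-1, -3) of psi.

local maximum

The mixed partial ∂²psi/∂a∂b is 0, so the Hessian at any point is diag(psi_aa, psi_bb) = diag(12(3a^2 + 4a - 1), 12(-3b^2 - 2b + 9)).
At (-1, -3): H = diag(-24, -144).
Both eigenvalues are negative, so H is negative definite: a local maximum.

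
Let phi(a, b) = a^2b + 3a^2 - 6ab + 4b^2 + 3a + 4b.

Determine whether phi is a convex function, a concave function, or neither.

The term a^2b is cubic, so the Hessian is not constant.
∂²phi/∂a² = 2b + 6, which takes both signs as b varies (negative for sufficiently negative b). A diagonal entry of the Hessian changing sign means the Hessian is neither positive- nor negative-semidefinite on all of R^2.

neither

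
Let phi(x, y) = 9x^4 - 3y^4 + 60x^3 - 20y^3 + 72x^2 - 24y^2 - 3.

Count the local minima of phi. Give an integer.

2

phi separates as a function of x plus a function of y, so ∇phi=0 decouples.
∂phi/∂x = 36x(x + 1)(x + 4) = 0 at x ∈ {-4, -1, 0}; ∂phi/∂y = -12y(y + 1)(y + 4) = 0 at y ∈ {-4, -1, 0}.
The Hessian is diagonal: diag(phi_xx, phi_yy). Second derivatives: phi_xx(-4)=432, phi_xx(-1)=-108, phi_xx(0)=144; phi_yy(-4)=-144, phi_yy(-1)=36, phi_yy(0)=-48.
Local minima occur where both diagonal entries positive: (-4, -1), (0, -1). Count: 2.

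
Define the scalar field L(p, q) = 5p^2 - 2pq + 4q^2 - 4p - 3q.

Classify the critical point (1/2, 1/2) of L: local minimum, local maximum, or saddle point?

The Hessian of L is constant: H = [[10, -2], [-2, 8]].
det(H) = 10·8 − (-2)² = 76.
det(H) > 0 and tr(H) = 18 > 0, so H is positive definite and the point is a local minimum.

local minimum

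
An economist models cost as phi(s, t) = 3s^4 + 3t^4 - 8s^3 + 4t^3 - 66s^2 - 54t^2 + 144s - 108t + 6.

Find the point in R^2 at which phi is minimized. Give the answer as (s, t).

phi(s,t) separates as P(s) + Q(t) + 6, so its minimum is min P + min Q + 6.
P'(s) = 12(s - 4)(s - 1)(s + 3) vanishes at s ∈ {-3, 1, 4}; Q'(t) = 12(t - 3)(t + 1)(t + 3) vanishes at t ∈ {-3, -1, 3}.
Local minima of P (where P''>0): P(-3)=-567, P(4)=-224. Local minima of Q: Q(-3)=-27, Q(3)=-459.
So the global minimum of phi is P(-3) + Q(3) + 6 = -567 − 459 + 6 = -1020, attained at (-3, 3).

(-3, 3)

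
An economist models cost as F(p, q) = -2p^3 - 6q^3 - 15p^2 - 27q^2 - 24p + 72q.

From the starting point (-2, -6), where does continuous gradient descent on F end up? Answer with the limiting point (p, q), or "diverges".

F is separable, so gradient descent decouples: p follows -∂F/∂p, q follows -∂F/∂q.
∂F/∂p = -6(p + 1)(p + 4); at p=-2 this is 12, so p decreases.
∂F/∂q = -18(q - 1)(q + 4); at q=-6 this is -252, so q increases.
p converges to its nearest critical value -4 (a local min of the p-part); q converges to -4. The iterate converges to (-4, -4).

(-4, -4)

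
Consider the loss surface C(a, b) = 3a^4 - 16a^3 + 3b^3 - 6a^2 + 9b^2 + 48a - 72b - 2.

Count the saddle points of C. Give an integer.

C separates as a function of a plus a function of b, so ∇C=0 decouples.
∂C/∂a = 12(a - 4)(a - 1)(a + 1) = 0 at a ∈ {-1, 1, 4}; ∂C/∂b = 9(b - 2)(b + 4) = 0 at b ∈ {-4, 2}.
The Hessian is diagonal: diag(C_aa, C_bb). Second derivatives: C_aa(-1)=120, C_aa(1)=-72, C_aa(4)=180; C_bb(-4)=-54, C_bb(2)=54.
Saddle points occur where the two diagonal entries have opposite signs: (-1, -4), (1, 2), (4, -4). Count: 3.

3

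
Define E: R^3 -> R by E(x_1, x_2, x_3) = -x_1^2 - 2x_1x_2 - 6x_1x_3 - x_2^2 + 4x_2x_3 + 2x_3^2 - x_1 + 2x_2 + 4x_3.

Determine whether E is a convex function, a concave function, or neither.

neither

E is quadratic, so its Hessian is the constant matrix H = [[-2, -2, -6], [-2, -2, 4], [-6, 4, 4]].
Leading principal minors: -2, 0, 200.
Neither pattern holds ⇒ H is indefinite ⇒ neither convex nor concave.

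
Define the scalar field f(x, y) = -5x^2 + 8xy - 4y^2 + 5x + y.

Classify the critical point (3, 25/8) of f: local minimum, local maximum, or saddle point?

The Hessian of f is constant: H = [[-10, 8], [8, -8]].
det(H) = (-10)·(-8) − 8² = 16.
det(H) > 0 and tr(H) = -18 < 0, so H is negative definite and the point is a local maximum.

local maximum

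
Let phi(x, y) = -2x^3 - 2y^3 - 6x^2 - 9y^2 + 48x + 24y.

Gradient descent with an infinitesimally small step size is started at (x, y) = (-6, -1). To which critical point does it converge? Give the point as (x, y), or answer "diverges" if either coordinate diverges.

(-4, -4)

phi is separable, so gradient descent decouples: x follows -∂phi/∂x, y follows -∂phi/∂y.
∂phi/∂x = -6(x - 2)(x + 4); at x=-6 this is -96, so x increases.
∂phi/∂y = -6(y - 1)(y + 4); at y=-1 this is 36, so y decreases.
x converges to its nearest critical value -4 (a local min of the x-part); y converges to -4. The iterate converges to (-4, -4).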